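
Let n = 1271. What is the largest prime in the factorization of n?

41

1271 = 31 · 41
41 is prime.
So 1271 = 31 · 41; the largest prime factor is 41.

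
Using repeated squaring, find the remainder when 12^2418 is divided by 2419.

121

12^1 ≡ 12 (mod 2419)
12^2 ≡ 12^2 = 144 ≡ 144 (mod 2419)
12^4 ≡ 144^2 = 20736 ≡ 1384 (mod 2419)
12^8 ≡ 1384^2 = 1915456 ≡ 2027 (mod 2419)
12^16 ≡ 2027^2 = 4108729 ≡ 1267 (mod 2419)
12^32 ≡ 1267^2 = 1605289 ≡ 1492 (mod 2419)
12^64 ≡ 1492^2 = 2226064 ≡ 584 (mod 2419)
12^128 ≡ 584^2 = 341056 ≡ 2396 (mod 2419)
12^256 ≡ 2396^2 = 5740816 ≡ 529 (mod 2419)
12^512 ≡ 529^2 = 279841 ≡ 1656 (mod 2419)
12^1024 ≡ 1656^2 = 2742336 ≡ 1609 (mod 2419)
12^2048 ≡ 1609^2 = 2588881 ≡ 551 (mod 2419)
2418 = 2048 + 256 + 64 + 32 + 16 + 2 in binary powers of 2.
So 12^2418 ≡ 551 · 529 · 584 · 1492 · 1267 · 144 ≡ 121 (mod 2419).
Since 121 ≠ 1, base 12 is a Fermat witness: 2419 is composite.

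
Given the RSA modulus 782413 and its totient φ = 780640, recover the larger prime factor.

953

φ(n) = (p−1)(q−1) = n − (p+q) + 1, so p + q = 782413 − 780640 + 1 = 1774.
p and q are the roots of t² − 1774t + 782413 = 0.
Discriminant: 1774² − 4·782413 = 3147076 − 3129652 = 17424; √17424 = 132.
q = (1774 − 132)/2 = 821, p = (1774 + 132)/2 = 953.
Check: 821 · 953 = 782413.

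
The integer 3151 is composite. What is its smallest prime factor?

3151 is odd.
Digit sum 10, not divisible by 3.
Ends in 1: not divisible by 5.
7: 3151 = 7·450 + 1
11: 3151 = 11·286 + 5
13: 3151 = 13·242 + 5
17: 3151 = 17·185 + 6
19: 3151 = 19·165 + 16
23: 3151 = 23·137

23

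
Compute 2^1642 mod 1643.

2^1 ≡ 2 (mod 1643)
2^2 ≡ 2^2 = 4 ≡ 4 (mod 1643)
2^4 ≡ 4^2 = 16 ≡ 16 (mod 1643)
2^8 ≡ 16^2 = 256 ≡ 256 (mod 1643)
2^16 ≡ 256^2 = 65536 ≡ 1459 (mod 1643)
2^32 ≡ 1459^2 = 2128681 ≡ 996 (mod 1643)
2^64 ≡ 996^2 = 992016 ≡ 1287 (mod 1643)
2^128 ≡ 1287^2 = 1656369 ≡ 225 (mod 1643)
2^256 ≡ 225^2 = 50625 ≡ 1335 (mod 1643)
2^512 ≡ 1335^2 = 1782225 ≡ 1213 (mod 1643)
2^1024 ≡ 1213^2 = 1471369 ≡ 884 (mod 1643)
1642 = 1024 + 512 + 64 + 32 + 8 + 2 in binary powers of 2.
So 2^1642 ≡ 884 · 1213 · 1287 · 996 · 256 · 4 ≡ 779 (mod 1643).
Since 779 ≠ 1, base 2 is a Fermat witness: 1643 is composite.

779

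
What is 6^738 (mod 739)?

1

6^1 ≡ 6 (mod 739)
6^2 ≡ 6^2 = 36 ≡ 36 (mod 739)
6^4 ≡ 36^2 = 1296 ≡ 557 (mod 739)
6^8 ≡ 557^2 = 310249 ≡ 608 (mod 739)
6^16 ≡ 608^2 = 369664 ≡ 164 (mod 739)
6^32 ≡ 164^2 = 26896 ≡ 292 (mod 739)
6^64 ≡ 292^2 = 85264 ≡ 279 (mod 739)
6^128 ≡ 279^2 = 77841 ≡ 246 (mod 739)
6^256 ≡ 246^2 = 60516 ≡ 657 (mod 739)
6^512 ≡ 657^2 = 431649 ≡ 73 (mod 739)
738 = 512 + 128 + 64 + 32 + 2 in binary powers of 2.
So 6^738 ≡ 73 · 246 · 279 · 292 · 36 ≡ 1 (mod 739).
Since the result is 1, base 6 gives no evidence that 739 is composite.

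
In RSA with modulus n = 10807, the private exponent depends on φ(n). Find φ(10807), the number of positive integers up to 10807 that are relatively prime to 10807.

10600

Factor: 10807 = 101 · 107.
φ(10807) = (101−1) · (107−1) = 100 · 106 = 10600.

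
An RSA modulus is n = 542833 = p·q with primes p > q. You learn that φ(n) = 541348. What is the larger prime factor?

φ(n) = (p−1)(q−1) = n − (p+q) + 1, so p + q = 542833 − 541348 + 1 = 1486.
p and q are the roots of t² − 1486t + 542833 = 0.
Discriminant: 1486² − 4·542833 = 2208196 − 2171332 = 36864; √36864 = 192.
q = (1486 − 192)/2 = 647, p = (1486 + 192)/2 = 839.
Check: 647 · 839 = 542833.

839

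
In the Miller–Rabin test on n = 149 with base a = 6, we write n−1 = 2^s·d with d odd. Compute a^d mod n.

149 − 1 = 148 = 2^2 · 37, so d = 37.
6^1 ≡ 6 (mod 149)
6^2 ≡ 6^2 = 36 ≡ 36 (mod 149)
6^4 ≡ 36^2 = 1296 ≡ 104 (mod 149)
6^8 ≡ 104^2 = 10816 ≡ 88 (mod 149)
6^16 ≡ 88^2 = 7744 ≡ 145 (mod 149)
6^32 ≡ 145^2 = 21025 ≡ 16 (mod 149)
37 = 32 + 4 + 1 in binary powers of 2.
So 6^37 ≡ 16 · 104 · 6 ≡ 1 (mod 149).
Since 6^d ≡ 1 (mod 149), base 6 does not prove 149 composite.

1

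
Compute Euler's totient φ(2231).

Factor: 2231 = 23 · 97.
φ(2231) = (23−1) · (97−1) = 22 · 96 = 2112.

2112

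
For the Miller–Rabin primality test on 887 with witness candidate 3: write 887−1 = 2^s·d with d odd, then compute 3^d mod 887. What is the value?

1

887 − 1 = 886 = 2^1 · 443, so d = 443.
3^1 ≡ 3 (mod 887)
3^2 ≡ 3^2 = 9 ≡ 9 (mod 887)
3^4 ≡ 9^2 = 81 ≡ 81 (mod 887)
3^8 ≡ 81^2 = 6561 ≡ 352 (mod 887)
3^16 ≡ 352^2 = 123904 ≡ 611 (mod 887)
3^32 ≡ 611^2 = 373321 ≡ 781 (mod 887)
3^64 ≡ 781^2 = 609961 ≡ 592 (mod 887)
3^128 ≡ 592^2 = 350464 ≡ 99 (mod 887)
3^256 ≡ 99^2 = 9801 ≡ 44 (mod 887)
443 = 256 + 128 + 32 + 16 + 8 + 2 + 1 in binary powers of 2.
So 3^443 ≡ 44 · 99 · 781 · 611 · 352 · 9 · 3 ≡ 1 (mod 887).
Since 3^d ≡ 1 (mod 887), base 3 does not prove 887 composite.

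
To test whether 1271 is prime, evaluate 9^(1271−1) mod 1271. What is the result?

532

9^1 ≡ 9 (mod 1271)
9^2 ≡ 9^2 = 81 ≡ 81 (mod 1271)
9^4 ≡ 81^2 = 6561 ≡ 206 (mod 1271)
9^8 ≡ 206^2 = 42436 ≡ 493 (mod 1271)
9^16 ≡ 493^2 = 243049 ≡ 288 (mod 1271)
9^32 ≡ 288^2 = 82944 ≡ 329 (mod 1271)
9^64 ≡ 329^2 = 108241 ≡ 206 (mod 1271)
9^128 ≡ 206^2 = 42436 ≡ 493 (mod 1271)
9^256 ≡ 493^2 = 243049 ≡ 288 (mod 1271)
9^512 ≡ 288^2 = 82944 ≡ 329 (mod 1271)
9^1024 ≡ 329^2 = 108241 ≡ 206 (mod 1271)
1270 = 1024 + 128 + 64 + 32 + 16 + 4 + 2 in binary powers of 2.
So 9^1270 ≡ 206 · 493 · 206 · 329 · 288 · 206 · 81 ≡ 532 (mod 1271).
Since 532 ≠ 1, base 9 is a Fermat witness: 1271 is composite.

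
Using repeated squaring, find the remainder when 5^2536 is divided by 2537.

1975

5^1 ≡ 5 (mod 2537)
5^2 ≡ 5^2 = 25 ≡ 25 (mod 2537)
5^4 ≡ 25^2 = 625 ≡ 625 (mod 2537)
5^8 ≡ 625^2 = 390625 ≡ 2464 (mod 2537)
5^16 ≡ 2464^2 = 6071296 ≡ 255 (mod 2537)
5^32 ≡ 255^2 = 65025 ≡ 1600 (mod 2537)
5^64 ≡ 1600^2 = 2560000 ≡ 167 (mod 2537)
5^128 ≡ 167^2 = 27889 ≡ 2519 (mod 2537)
5^256 ≡ 2519^2 = 6345361 ≡ 324 (mod 2537)
5^512 ≡ 324^2 = 104976 ≡ 959 (mod 2537)
5^1024 ≡ 959^2 = 919681 ≡ 1287 (mod 2537)
5^2048 ≡ 1287^2 = 1656369 ≡ 2245 (mod 2537)
2536 = 2048 + 256 + 128 + 64 + 32 + 8 in binary powers of 2.
So 5^2536 ≡ 2245 · 324 · 2519 · 167 · 1600 · 2464 ≡ 1975 (mod 2537).
Since 1975 ≠ 1, base 5 is a Fermat witness: 2537 is composite.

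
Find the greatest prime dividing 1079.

83

1079 = 13 · 83
83 is prime.
So 1079 = 13 · 83; the largest prime factor is 83.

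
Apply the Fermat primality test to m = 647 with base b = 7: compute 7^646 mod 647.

7^1 ≡ 7 (mod 647)
7^2 ≡ 7^2 = 49 ≡ 49 (mod 647)
7^4 ≡ 49^2 = 2401 ≡ 460 (mod 647)
7^8 ≡ 460^2 = 211600 ≡ 31 (mod 647)
7^16 ≡ 31^2 = 961 ≡ 314 (mod 647)
7^32 ≡ 314^2 = 98596 ≡ 252 (mod 647)
7^64 ≡ 252^2 = 63504 ≡ 98 (mod 647)
7^128 ≡ 98^2 = 9604 ≡ 546 (mod 647)
7^256 ≡ 546^2 = 298116 ≡ 496 (mod 647)
7^512 ≡ 496^2 = 246016 ≡ 156 (mod 647)
646 = 512 + 128 + 4 + 2 in binary powers of 2.
So 7^646 ≡ 156 · 546 · 460 · 49 ≡ 1 (mod 647).
Since the result is 1, base 7 gives no evidence that 647 is composite.

1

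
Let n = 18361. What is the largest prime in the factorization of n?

61

18361 = 7 · 2623
2623 = 43 · 61
61 is prime.
So 18361 = 7 · 43 · 61; the largest prime factor is 61.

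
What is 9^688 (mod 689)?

100

9^1 ≡ 9 (mod 689)
9^2 ≡ 9^2 = 81 ≡ 81 (mod 689)
9^4 ≡ 81^2 = 6561 ≡ 360 (mod 689)
9^8 ≡ 360^2 = 129600 ≡ 68 (mod 689)
9^16 ≡ 68^2 = 4624 ≡ 490 (mod 689)
9^32 ≡ 490^2 = 240100 ≡ 328 (mod 689)
9^64 ≡ 328^2 = 107584 ≡ 100 (mod 689)
9^128 ≡ 100^2 = 10000 ≡ 354 (mod 689)
9^256 ≡ 354^2 = 125316 ≡ 607 (mod 689)
9^512 ≡ 607^2 = 368449 ≡ 523 (mod 689)
688 = 512 + 128 + 32 + 16 in binary powers of 2.
So 9^688 ≡ 523 · 354 · 328 · 490 ≡ 100 (mod 689).
Since 100 ≠ 1, base 9 is a Fermat witness: 689 is composite.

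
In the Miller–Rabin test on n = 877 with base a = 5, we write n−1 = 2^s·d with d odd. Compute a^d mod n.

151

877 − 1 = 876 = 2^2 · 219, so d = 219.
5^1 ≡ 5 (mod 877)
5^2 ≡ 5^2 = 25 ≡ 25 (mod 877)
5^4 ≡ 25^2 = 625 ≡ 625 (mod 877)
5^8 ≡ 625^2 = 390625 ≡ 360 (mod 877)
5^16 ≡ 360^2 = 129600 ≡ 681 (mod 877)
5^32 ≡ 681^2 = 463761 ≡ 705 (mod 877)
5^64 ≡ 705^2 = 497025 ≡ 643 (mod 877)
5^128 ≡ 643^2 = 413449 ≡ 382 (mod 877)
219 = 128 + 64 + 16 + 8 + 2 + 1 in binary powers of 2.
So 5^219 ≡ 382 · 643 · 681 · 360 · 25 · 5 ≡ 151 (mod 877).
Squaring chain: 151 → 876; reaches −1, so base 5 does not prove 877 composite.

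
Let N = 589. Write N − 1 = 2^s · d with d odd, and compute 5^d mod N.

125

589 − 1 = 588 = 2^2 · 147, so d = 147.
5^1 ≡ 5 (mod 589)
5^2 ≡ 5^2 = 25 ≡ 25 (mod 589)
5^4 ≡ 25^2 = 625 ≡ 36 (mod 589)
5^8 ≡ 36^2 = 1296 ≡ 118 (mod 589)
5^16 ≡ 118^2 = 13924 ≡ 377 (mod 589)
5^32 ≡ 377^2 = 142129 ≡ 180 (mod 589)
5^64 ≡ 180^2 = 32400 ≡ 5 (mod 589)
5^128 ≡ 5^2 = 25 ≡ 25 (mod 589)
147 = 128 + 16 + 2 + 1 in binary powers of 2.
So 5^147 ≡ 25 · 377 · 25 · 5 ≡ 125 (mod 589).
Squaring chain: 125 → 311; never reaches −1, so base 5 is a Miller–Rabin witness that 589 is composite.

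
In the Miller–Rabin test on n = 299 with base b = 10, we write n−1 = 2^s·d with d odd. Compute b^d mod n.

17

299 − 1 = 298 = 2^1 · 149, so d = 149.
10^1 ≡ 10 (mod 299)
10^2 ≡ 10^2 = 100 ≡ 100 (mod 299)
10^4 ≡ 100^2 = 10000 ≡ 133 (mod 299)
10^8 ≡ 133^2 = 17689 ≡ 48 (mod 299)
10^16 ≡ 48^2 = 2304 ≡ 211 (mod 299)
10^32 ≡ 211^2 = 44521 ≡ 269 (mod 299)
10^64 ≡ 269^2 = 72361 ≡ 3 (mod 299)
10^128 ≡ 3^2 = 9 ≡ 9 (mod 299)
149 = 128 + 16 + 4 + 1 in binary powers of 2.
So 10^149 ≡ 9 · 211 · 133 · 10 ≡ 17 (mod 299).
Squaring chain: 17; never reaches −1, so base 10 is a Miller–Rabin witness that 299 is composite.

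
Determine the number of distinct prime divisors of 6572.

6572 = 2^2 · 1643
1643 = 31 · 53
6572 = 2^2 · 31 · 53, which has 3 distinct prime factors.

3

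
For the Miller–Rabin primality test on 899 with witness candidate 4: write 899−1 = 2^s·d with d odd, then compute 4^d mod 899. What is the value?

845

899 − 1 = 898 = 2^1 · 449, so d = 449.
4^1 ≡ 4 (mod 899)
4^2 ≡ 4^2 = 16 ≡ 16 (mod 899)
4^4 ≡ 16^2 = 256 ≡ 256 (mod 899)
4^8 ≡ 256^2 = 65536 ≡ 808 (mod 899)
4^16 ≡ 808^2 = 652864 ≡ 190 (mod 899)
4^32 ≡ 190^2 = 36100 ≡ 140 (mod 899)
4^64 ≡ 140^2 = 19600 ≡ 721 (mod 899)
4^128 ≡ 721^2 = 519841 ≡ 219 (mod 899)
4^256 ≡ 219^2 = 47961 ≡ 314 (mod 899)
449 = 256 + 128 + 64 + 1 in binary powers of 2.
So 4^449 ≡ 314 · 219 · 721 · 4 ≡ 845 (mod 899).
Squaring chain: 845; never reaches −1, so base 4 is a Miller–Rabin witness that 899 is composite.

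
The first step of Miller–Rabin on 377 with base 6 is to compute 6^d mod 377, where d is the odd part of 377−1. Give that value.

377 − 1 = 376 = 2^3 · 47, so d = 47.
6^1 ≡ 6 (mod 377)
6^2 ≡ 6^2 = 36 ≡ 36 (mod 377)
6^4 ≡ 36^2 = 1296 ≡ 165 (mod 377)
6^8 ≡ 165^2 = 27225 ≡ 81 (mod 377)
6^16 ≡ 81^2 = 6561 ≡ 152 (mod 377)
6^32 ≡ 152^2 = 23104 ≡ 107 (mod 377)
47 = 32 + 8 + 4 + 2 + 1 in binary powers of 2.
So 6^47 ≡ 107 · 81 · 165 · 36 · 6 ≡ 323 (mod 377).
Squaring chain: 323 → 277 → 198; never reaches −1, so base 6 is a Miller–Rabin witness that 377 is composite.

323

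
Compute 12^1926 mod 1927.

12^1 ≡ 12 (mod 1927)
12^2 ≡ 12^2 = 144 ≡ 144 (mod 1927)
12^4 ≡ 144^2 = 20736 ≡ 1466 (mod 1927)
12^8 ≡ 1466^2 = 2149156 ≡ 551 (mod 1927)
12^16 ≡ 551^2 = 303601 ≡ 1062 (mod 1927)
12^32 ≡ 1062^2 = 1127844 ≡ 549 (mod 1927)
12^64 ≡ 549^2 = 301401 ≡ 789 (mod 1927)
12^128 ≡ 789^2 = 622521 ≡ 100 (mod 1927)
12^256 ≡ 100^2 = 10000 ≡ 365 (mod 1927)
12^512 ≡ 365^2 = 133225 ≡ 262 (mod 1927)
12^1024 ≡ 262^2 = 68644 ≡ 1199 (mod 1927)
1926 = 1024 + 512 + 256 + 128 + 4 + 2 in binary powers of 2.
So 12^1926 ≡ 1199 · 262 · 365 · 100 · 1466 · 144 ≡ 1840 (mod 1927).
Since 1840 ≠ 1, base 12 is a Fermat witness: 1927 is composite.

1840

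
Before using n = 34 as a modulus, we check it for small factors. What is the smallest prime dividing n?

34 is even: 2 divides it.

2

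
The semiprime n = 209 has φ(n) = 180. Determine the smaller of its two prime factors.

11

φ(n) = (p−1)(q−1) = n − (p+q) + 1, so p + q = 209 − 180 + 1 = 30.
p and q are the roots of t² − 30t + 209 = 0.
Discriminant: 30² − 4·209 = 900 − 836 = 64; √64 = 8.
q = (30 − 8)/2 = 11, p = (30 + 8)/2 = 19.
Check: 11 · 19 = 209.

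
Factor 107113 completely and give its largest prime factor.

53

107113 = 43 · 2491
2491 = 47 · 53
53 is prime.
So 107113 = 43 · 47 · 53; the largest prime factor is 53.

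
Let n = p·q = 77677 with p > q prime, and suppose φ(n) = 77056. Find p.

φ(n) = (p−1)(q−1) = n − (p+q) + 1, so p + q = 77677 − 77056 + 1 = 622.
p and q are the roots of t² − 622t + 77677 = 0.
Discriminant: 622² − 4·77677 = 386884 − 310708 = 76176; √76176 = 276.
q = (622 − 276)/2 = 173, p = (622 + 276)/2 = 449.
Check: 173 · 449 = 77677.

449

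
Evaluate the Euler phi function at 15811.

Factor: 15811 = 97 · 163.
φ(15811) = (97−1) · (163−1) = 96 · 162 = 15552.

15552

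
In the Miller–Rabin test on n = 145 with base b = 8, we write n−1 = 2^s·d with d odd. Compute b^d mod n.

145 − 1 = 144 = 2^4 · 9, so d = 9.
8^1 ≡ 8 (mod 145)
8^2 ≡ 8^2 = 64 ≡ 64 (mod 145)
8^4 ≡ 64^2 = 4096 ≡ 36 (mod 145)
8^8 ≡ 36^2 = 1296 ≡ 136 (mod 145)
9 = 8 + 1 in binary powers of 2.
So 8^9 ≡ 136 · 8 ≡ 73 (mod 145).
Squaring chain: 73 → 109 → 136 → 81; never reaches −1, so base 8 is a Miller–Rabin witness that 145 is composite.

73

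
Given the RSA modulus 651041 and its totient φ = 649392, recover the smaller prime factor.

653

φ(n) = (p−1)(q−1) = n − (p+q) + 1, so p + q = 651041 − 649392 + 1 = 1650.
p and q are the roots of t² − 1650t + 651041 = 0.
Discriminant: 1650² − 4·651041 = 2722500 − 2604164 = 118336; √118336 = 344.
q = (1650 − 344)/2 = 653, p = (1650 + 344)/2 = 997.
Check: 653 · 997 = 651041.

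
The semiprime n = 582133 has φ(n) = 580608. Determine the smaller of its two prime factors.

757

φ(n) = (p−1)(q−1) = n − (p+q) + 1, so p + q = 582133 − 580608 + 1 = 1526.
p and q are the roots of t² − 1526t + 582133 = 0.
Discriminant: 1526² − 4·582133 = 2328676 − 2328532 = 144; √144 = 12.
q = (1526 − 12)/2 = 757, p = (1526 + 12)/2 = 769.
Check: 757 · 769 = 582133.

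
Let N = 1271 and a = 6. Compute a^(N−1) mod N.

6^1 ≡ 6 (mod 1271)
6^2 ≡ 6^2 = 36 ≡ 36 (mod 1271)
6^4 ≡ 36^2 = 1296 ≡ 25 (mod 1271)
6^8 ≡ 25^2 = 625 ≡ 625 (mod 1271)
6^16 ≡ 625^2 = 390625 ≡ 428 (mod 1271)
6^32 ≡ 428^2 = 183184 ≡ 160 (mod 1271)
6^64 ≡ 160^2 = 25600 ≡ 180 (mod 1271)
6^128 ≡ 180^2 = 32400 ≡ 625 (mod 1271)
6^256 ≡ 625^2 = 390625 ≡ 428 (mod 1271)
6^512 ≡ 428^2 = 183184 ≡ 160 (mod 1271)
6^1024 ≡ 160^2 = 25600 ≡ 180 (mod 1271)
1270 = 1024 + 128 + 64 + 32 + 16 + 4 + 2 in binary powers of 2.
So 6^1270 ≡ 180 · 625 · 180 · 160 · 428 · 25 · 36 ≡ 583 (mod 1271).
Since 583 ≠ 1, base 6 is a Fermat witness: 1271 is composite.

583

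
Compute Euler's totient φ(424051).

Factor: 424051 = 23 · 103 · 179.
φ(424051) = (23−1) · (103−1) · (179−1) = 22 · 102 · 178 = 399432.

399432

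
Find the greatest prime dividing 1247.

43

1247 = 29 · 43
43 is prime.
So 1247 = 29 · 43; the largest prime factor is 43.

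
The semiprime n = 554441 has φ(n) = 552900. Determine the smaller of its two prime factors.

φ(n) = (p−1)(q−1) = n − (p+q) + 1, so p + q = 554441 − 552900 + 1 = 1542.
p and q are the roots of t² − 1542t + 554441 = 0.
Discriminant: 1542² − 4·554441 = 2377764 − 2217764 = 160000; √160000 = 400.
q = (1542 − 400)/2 = 571, p = (1542 + 400)/2 = 971.
Check: 571 · 971 = 554441.

571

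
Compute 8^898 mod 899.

760

8^1 ≡ 8 (mod 899)
8^2 ≡ 8^2 = 64 ≡ 64 (mod 899)
8^4 ≡ 64^2 = 4096 ≡ 500 (mod 899)
8^8 ≡ 500^2 = 250000 ≡ 78 (mod 899)
8^16 ≡ 78^2 = 6084 ≡ 690 (mod 899)
8^32 ≡ 690^2 = 476100 ≡ 529 (mod 899)
8^64 ≡ 529^2 = 279841 ≡ 252 (mod 899)
8^128 ≡ 252^2 = 63504 ≡ 574 (mod 899)
8^256 ≡ 574^2 = 329476 ≡ 442 (mod 899)
8^512 ≡ 442^2 = 195364 ≡ 281 (mod 899)
898 = 512 + 256 + 128 + 2 in binary powers of 2.
So 8^898 ≡ 281 · 442 · 574 · 64 ≡ 760 (mod 899).
Since 760 ≠ 1, base 8 is a Fermat witness: 899 is composite.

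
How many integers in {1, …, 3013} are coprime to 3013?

2860

Factor: 3013 = 23 · 131.
φ(3013) = (23−1) · (131−1) = 22 · 130 = 2860.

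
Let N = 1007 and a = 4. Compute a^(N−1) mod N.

937

4^1 ≡ 4 (mod 1007)
4^2 ≡ 4^2 = 16 ≡ 16 (mod 1007)
4^4 ≡ 16^2 = 256 ≡ 256 (mod 1007)
4^8 ≡ 256^2 = 65536 ≡ 81 (mod 1007)
4^16 ≡ 81^2 = 6561 ≡ 519 (mod 1007)
4^32 ≡ 519^2 = 269361 ≡ 492 (mod 1007)
4^64 ≡ 492^2 = 242064 ≡ 384 (mod 1007)
4^128 ≡ 384^2 = 147456 ≡ 434 (mod 1007)
4^256 ≡ 434^2 = 188356 ≡ 47 (mod 1007)
4^512 ≡ 47^2 = 2209 ≡ 195 (mod 1007)
1006 = 512 + 256 + 128 + 64 + 32 + 8 + 4 + 2 in binary powers of 2.
So 4^1006 ≡ 195 · 47 · 434 · 384 · 492 · 81 · 256 · 16 ≡ 937 (mod 1007).
Since 937 ≠ 1, base 4 is a Fermat witness: 1007 is composite.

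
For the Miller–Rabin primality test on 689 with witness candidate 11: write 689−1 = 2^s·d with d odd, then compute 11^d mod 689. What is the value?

689 − 1 = 688 = 2^4 · 43, so d = 43.
11^1 ≡ 11 (mod 689)
11^2 ≡ 11^2 = 121 ≡ 121 (mod 689)
11^4 ≡ 121^2 = 14641 ≡ 172 (mod 689)
11^8 ≡ 172^2 = 29584 ≡ 646 (mod 689)
11^16 ≡ 646^2 = 417316 ≡ 471 (mod 689)
11^32 ≡ 471^2 = 221841 ≡ 672 (mod 689)
43 = 32 + 8 + 2 + 1 in binary powers of 2.
So 11^43 ≡ 672 · 646 · 121 · 11 ≡ 93 (mod 689).
Squaring chain: 93 → 381 → 471 → 672; never reaches −1, so base 11 is a Miller–Rabin witness that 689 is composite.

93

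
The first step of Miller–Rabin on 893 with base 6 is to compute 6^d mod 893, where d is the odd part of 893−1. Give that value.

893 − 1 = 892 = 2^2 · 223, so d = 223.
6^1 ≡ 6 (mod 893)
6^2 ≡ 6^2 = 36 ≡ 36 (mod 893)
6^4 ≡ 36^2 = 1296 ≡ 403 (mod 893)
6^8 ≡ 403^2 = 162409 ≡ 776 (mod 893)
6^16 ≡ 776^2 = 602176 ≡ 294 (mod 893)
6^32 ≡ 294^2 = 86436 ≡ 708 (mod 893)
6^64 ≡ 708^2 = 501264 ≡ 291 (mod 893)
6^128 ≡ 291^2 = 84681 ≡ 739 (mod 893)
223 = 128 + 64 + 16 + 8 + 4 + 2 + 1 in binary powers of 2.
So 6^223 ≡ 739 · 291 · 294 · 776 · 403 · 36 · 6 ≡ 294 (mod 893).
Squaring chain: 294 → 708; never reaches −1, so base 6 is a Miller–Rabin witness that 893 is composite.

294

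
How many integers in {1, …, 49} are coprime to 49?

Factor: 49 = 7^2.
φ(49) = 7^1·(7−1) = 42.

42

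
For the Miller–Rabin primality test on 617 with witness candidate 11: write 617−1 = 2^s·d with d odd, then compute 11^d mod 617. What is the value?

194

617 − 1 = 616 = 2^3 · 77, so d = 77.
11^1 ≡ 11 (mod 617)
11^2 ≡ 11^2 = 121 ≡ 121 (mod 617)
11^4 ≡ 121^2 = 14641 ≡ 450 (mod 617)
11^8 ≡ 450^2 = 202500 ≡ 124 (mod 617)
11^16 ≡ 124^2 = 15376 ≡ 568 (mod 617)
11^32 ≡ 568^2 = 322624 ≡ 550 (mod 617)
11^64 ≡ 550^2 = 302500 ≡ 170 (mod 617)
77 = 64 + 8 + 4 + 1 in binary powers of 2.
So 11^77 ≡ 170 · 124 · 450 · 11 ≡ 194 (mod 617).
Squaring chain: 194 → 616 → 1; reaches −1, so base 11 does not prove 617 composite.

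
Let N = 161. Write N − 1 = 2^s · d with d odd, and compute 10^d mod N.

161 − 1 = 160 = 2^5 · 5, so d = 5.
10^1 ≡ 10 (mod 161)
10^2 ≡ 10^2 = 100 ≡ 100 (mod 161)
10^4 ≡ 100^2 = 10000 ≡ 18 (mod 161)
5 = 4 + 1 in binary powers of 2.
So 10^5 ≡ 18 · 10 ≡ 19 (mod 161).
Squaring chain: 19 → 39 → 72 → 32 → 58; never reaches −1, so base 10 is a Miller–Rabin witness that 161 is composite.

19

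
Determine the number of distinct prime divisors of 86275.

4

86275 = 5^2 · 3451
3451 = 7 · 493
493 = 17 · 29
86275 = 5^2 · 7 · 17 · 29, which has 4 distinct prime factors.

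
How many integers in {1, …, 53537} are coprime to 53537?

46800

Factor: 53537 = 11 · 31 · 157.
φ(53537) = (11−1) · (31−1) · (157−1) = 10 · 30 · 156 = 46800.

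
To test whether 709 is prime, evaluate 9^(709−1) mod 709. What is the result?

1

9^1 ≡ 9 (mod 709)
9^2 ≡ 9^2 = 81 ≡ 81 (mod 709)
9^4 ≡ 81^2 = 6561 ≡ 180 (mod 709)
9^8 ≡ 180^2 = 32400 ≡ 495 (mod 709)
9^16 ≡ 495^2 = 245025 ≡ 420 (mod 709)
9^32 ≡ 420^2 = 176400 ≡ 568 (mod 709)
9^64 ≡ 568^2 = 322624 ≡ 29 (mod 709)
9^128 ≡ 29^2 = 841 ≡ 132 (mod 709)
9^256 ≡ 132^2 = 17424 ≡ 408 (mod 709)
9^512 ≡ 408^2 = 166464 ≡ 558 (mod 709)
708 = 512 + 128 + 64 + 4 in binary powers of 2.
So 9^708 ≡ 558 · 132 · 29 · 180 ≡ 1 (mod 709).
Since the result is 1, base 9 gives no evidence that 709 is composite.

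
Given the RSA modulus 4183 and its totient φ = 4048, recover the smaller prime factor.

47

φ(n) = (p−1)(q−1) = n − (p+q) + 1, so p + q = 4183 − 4048 + 1 = 136.
p and q are the roots of t² − 136t + 4183 = 0.
Discriminant: 136² − 4·4183 = 18496 − 16732 = 1764; √1764 = 42.
q = (136 − 42)/2 = 47, p = (136 + 42)/2 = 89.
Check: 47 · 89 = 4183.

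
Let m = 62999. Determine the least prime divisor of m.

62999 is odd.
Digit sum 35, not divisible by 3.
Ends in 9: not divisible by 5.
7: 62999 = 7·8999 + 6
11: 62999 = 11·5727 + 2
13: 62999 = 13·4846 + 1
17: 62999 = 17·3705 + 14
19: 62999 = 19·3315 + 14
23: 62999 = 23·2739 + 2
29: 62999 = 29·2172 + 11
31: 62999 = 31·2032 + 7
37: 62999 = 37·1702 + 25
41: 62999 = 41·1536 + 23
43: 62999 = 43·1465 + 4
47: 62999 = 47·1340 + 19
53: 62999 = 53·1188 + 35
59: 62999 = 59·1067 + 46
61: 62999 = 61·1032 + 47
67: 62999 = 67·940 + 19
71: 62999 = 71·887 + 22
73: 62999 = 73·863

73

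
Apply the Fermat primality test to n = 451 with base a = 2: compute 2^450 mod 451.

2^1 ≡ 2 (mod 451)
2^2 ≡ 2^2 = 4 ≡ 4 (mod 451)
2^4 ≡ 4^2 = 16 ≡ 16 (mod 451)
2^8 ≡ 16^2 = 256 ≡ 256 (mod 451)
2^16 ≡ 256^2 = 65536 ≡ 141 (mod 451)
2^32 ≡ 141^2 = 19881 ≡ 37 (mod 451)
2^64 ≡ 37^2 = 1369 ≡ 16 (mod 451)
2^128 ≡ 16^2 = 256 ≡ 256 (mod 451)
2^256 ≡ 256^2 = 65536 ≡ 141 (mod 451)
450 = 256 + 128 + 64 + 2 in binary powers of 2.
So 2^450 ≡ 141 · 256 · 16 · 4 ≡ 122 (mod 451).
Since 122 ≠ 1, base 2 is a Fermat witness: 451 is composite.

122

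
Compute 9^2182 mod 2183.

1196

9^1 ≡ 9 (mod 2183)
9^2 ≡ 9^2 = 81 ≡ 81 (mod 2183)
9^4 ≡ 81^2 = 6561 ≡ 12 (mod 2183)
9^8 ≡ 12^2 = 144 ≡ 144 (mod 2183)
9^16 ≡ 144^2 = 20736 ≡ 1089 (mod 2183)
9^32 ≡ 1089^2 = 1185921 ≡ 552 (mod 2183)
9^64 ≡ 552^2 = 304704 ≡ 1267 (mod 2183)
9^128 ≡ 1267^2 = 1605289 ≡ 784 (mod 2183)
9^256 ≡ 784^2 = 614656 ≡ 1233 (mod 2183)
9^512 ≡ 1233^2 = 1520289 ≡ 921 (mod 2183)
9^1024 ≡ 921^2 = 848241 ≡ 1237 (mod 2183)
9^2048 ≡ 1237^2 = 1530169 ≡ 2069 (mod 2183)
2182 = 2048 + 128 + 4 + 2 in binary powers of 2.
So 9^2182 ≡ 2069 · 784 · 12 · 81 ≡ 1196 (mod 2183).
Since 1196 ≠ 1, base 9 is a Fermat witness: 2183 is composite.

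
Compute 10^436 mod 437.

10^1 ≡ 10 (mod 437)
10^2 ≡ 10^2 = 100 ≡ 100 (mod 437)
10^4 ≡ 100^2 = 10000 ≡ 386 (mod 437)
10^8 ≡ 386^2 = 148996 ≡ 416 (mod 437)
10^16 ≡ 416^2 = 173056 ≡ 4 (mod 437)
10^32 ≡ 4^2 = 16 ≡ 16 (mod 437)
10^64 ≡ 16^2 = 256 ≡ 256 (mod 437)
10^128 ≡ 256^2 = 65536 ≡ 423 (mod 437)
10^256 ≡ 423^2 = 178929 ≡ 196 (mod 437)
436 = 256 + 128 + 32 + 16 + 4 in binary powers of 2.
So 10^436 ≡ 196 · 423 · 16 · 4 · 386 ≡ 101 (mod 437).
Since 101 ≠ 1, base 10 is a Fermat witness: 437 is composite.

101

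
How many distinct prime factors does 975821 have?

975821 = 7 · 139403
139403 = 11 · 12673
12673 = 19 · 667
667 = 23 · 29
975821 = 7 · 11 · 19 · 23 · 29, which has 5 distinct prime factors.

5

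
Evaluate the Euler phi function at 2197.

2028

Factor: 2197 = 13^3.
φ(2197) = 13^2·(13−1) = 2028.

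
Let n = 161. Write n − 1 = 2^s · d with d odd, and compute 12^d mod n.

87

161 − 1 = 160 = 2^5 · 5, so d = 5.
12^1 ≡ 12 (mod 161)
12^2 ≡ 12^2 = 144 ≡ 144 (mod 161)
12^4 ≡ 144^2 = 20736 ≡ 128 (mod 161)
5 = 4 + 1 in binary powers of 2.
So 12^5 ≡ 128 · 12 ≡ 87 (mod 161).
Squaring chain: 87 → 2 → 4 → 16 → 95; never reaches −1, so base 12 is a Miller–Rabin witness that 161 is composite.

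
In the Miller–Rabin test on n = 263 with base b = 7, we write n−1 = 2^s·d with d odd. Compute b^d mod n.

262

263 − 1 = 262 = 2^1 · 131, so d = 131.
7^1 ≡ 7 (mod 263)
7^2 ≡ 7^2 = 49 ≡ 49 (mod 263)
7^4 ≡ 49^2 = 2401 ≡ 34 (mod 263)
7^8 ≡ 34^2 = 1156 ≡ 104 (mod 263)
7^16 ≡ 104^2 = 10816 ≡ 33 (mod 263)
7^32 ≡ 33^2 = 1089 ≡ 37 (mod 263)
7^64 ≡ 37^2 = 1369 ≡ 54 (mod 263)
7^128 ≡ 54^2 = 2916 ≡ 23 (mod 263)
131 = 128 + 2 + 1 in binary powers of 2.
So 7^131 ≡ 23 · 49 · 7 ≡ 262 (mod 263).
Since 7^d ≡ 262 (mod 263), base 7 does not prove 263 composite.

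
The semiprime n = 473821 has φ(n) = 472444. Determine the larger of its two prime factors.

φ(n) = (p−1)(q−1) = n − (p+q) + 1, so p + q = 473821 − 472444 + 1 = 1378.
p and q are the roots of t² − 1378t + 473821 = 0.
Discriminant: 1378² − 4·473821 = 1898884 − 1895284 = 3600; √3600 = 60.
q = (1378 − 60)/2 = 659, p = (1378 + 60)/2 = 719.
Check: 659 · 719 = 473821.

719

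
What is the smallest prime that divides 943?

943 is odd.
Digit sum 16, not divisible by 3.
Ends in 3: not divisible by 5.
7: 943 = 7·134 + 5
11: 943 = 11·85 + 8
13: 943 = 13·72 + 7
17: 943 = 17·55 + 8
19: 943 = 19·49 + 12
23: 943 = 23·41

23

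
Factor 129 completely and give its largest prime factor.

129 = 3 · 43
43 is prime.
So 129 = 3 · 43; the largest prime factor is 43.

43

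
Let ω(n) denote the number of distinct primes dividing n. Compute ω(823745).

823745 = 5 · 164749
164749 = 13 · 12673
12673 = 19 · 667
667 = 23 · 29
823745 = 5 · 13 · 19 · 23 · 29, which has 5 distinct prime factors.

5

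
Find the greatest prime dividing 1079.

1079 = 13 · 83
83 is prime.
So 1079 = 13 · 83; the largest prime factor is 83.

83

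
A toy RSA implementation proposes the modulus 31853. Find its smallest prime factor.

31853 is odd.
Digit sum 20, not divisible by 3.
Ends in 3: not divisible by 5.
7: 31853 = 7·4550 + 3
11: 31853 = 11·2895 + 8
13: 31853 = 13·2450 + 3
17: 31853 = 17·1873 + 12
19: 31853 = 19·1676 + 9
23: 31853 = 23·1384 + 21
29: 31853 = 29·1098 + 11
31: 31853 = 31·1027 + 16
37: 31853 = 37·860 + 33
41: 31853 = 41·776 + 37
43: 31853 = 43·740 + 33
47: 31853 = 47·677 + 34
53: 31853 = 53·601

53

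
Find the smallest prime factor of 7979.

7979 is odd.
Digit sum 32, not divisible by 3.
Ends in 9: not divisible by 5.
7: 7979 = 7·1139 + 6
11: 7979 = 11·725 + 4
13: 7979 = 13·613 + 10
17: 7979 = 17·469 + 6
19: 7979 = 19·419 + 18
23: 7979 = 23·346 + 21
29: 7979 = 29·275 + 4
31: 7979 = 31·257 + 12
37: 7979 = 37·215 + 24
41: 7979 = 41·194 + 25
43: 7979 = 43·185 + 24
47: 7979 = 47·169 + 36
53: 7979 = 53·150 + 29
59: 7979 = 59·135 + 14
61: 7979 = 61·130 + 49
67: 7979 = 67·119 + 6
71: 7979 = 71·112 + 27
73: 7979 = 73·109 + 22
79: 7979 = 79·101

79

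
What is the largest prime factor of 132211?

97

132211 = 29 · 4559
4559 = 47 · 97
97 is prime.
So 132211 = 29 · 47 · 97; the largest prime factor is 97.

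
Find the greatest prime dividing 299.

299 = 13 · 23
23 is prime.
So 299 = 13 · 23; the largest prime factor is 23.

23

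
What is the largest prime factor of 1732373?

47

1732373 = 29 · 59737
59737 = 31 · 1927
1927 = 41 · 47
47 is prime.
So 1732373 = 29 · 31 · 41 · 47; the largest prime factor is 47.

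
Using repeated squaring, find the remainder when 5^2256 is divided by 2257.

5^1 ≡ 5 (mod 2257)
5^2 ≡ 5^2 = 25 ≡ 25 (mod 2257)
5^4 ≡ 25^2 = 625 ≡ 625 (mod 2257)
5^8 ≡ 625^2 = 390625 ≡ 164 (mod 2257)
5^16 ≡ 164^2 = 26896 ≡ 2069 (mod 2257)
5^32 ≡ 2069^2 = 4280761 ≡ 1489 (mod 2257)
5^64 ≡ 1489^2 = 2217121 ≡ 747 (mod 2257)
5^128 ≡ 747^2 = 558009 ≡ 530 (mod 2257)
5^256 ≡ 530^2 = 280900 ≡ 1032 (mod 2257)
5^512 ≡ 1032^2 = 1065024 ≡ 1977 (mod 2257)
5^1024 ≡ 1977^2 = 3908529 ≡ 1662 (mod 2257)
5^2048 ≡ 1662^2 = 2762244 ≡ 1933 (mod 2257)
2256 = 2048 + 128 + 64 + 16 in binary powers of 2.
So 5^2256 ≡ 1933 · 530 · 747 · 2069 ≡ 1839 (mod 2257).
Since 1839 ≠ 1, base 5 is a Fermat witness: 2257 is composite.

1839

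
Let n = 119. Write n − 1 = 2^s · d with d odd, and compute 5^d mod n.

119 − 1 = 118 = 2^1 · 59, so d = 59.
5^1 ≡ 5 (mod 119)
5^2 ≡ 5^2 = 25 ≡ 25 (mod 119)
5^4 ≡ 25^2 = 625 ≡ 30 (mod 119)
5^8 ≡ 30^2 = 900 ≡ 67 (mod 119)
5^16 ≡ 67^2 = 4489 ≡ 86 (mod 119)
5^32 ≡ 86^2 = 7396 ≡ 18 (mod 119)
59 = 32 + 16 + 8 + 2 + 1 in binary powers of 2.
So 5^59 ≡ 18 · 86 · 67 · 25 · 5 ≡ 45 (mod 119).
Squaring chain: 45; never reaches −1, so base 5 is a Miller–Rabin witness that 119 is composite.

45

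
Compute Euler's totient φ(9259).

Factor: 9259 = 47 · 197.
φ(9259) = (47−1) · (197−1) = 46 · 196 = 9016.

9016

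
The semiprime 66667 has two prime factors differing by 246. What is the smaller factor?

163

Since p = q + 246, we have 66667 = q(q + 246), so q² + 246q − 66667 = 0.
Discriminant: 246² + 4·66667 = 60516 + 266668 = 327184; √327184 = 572.
q = (−246 + 572)/2 = 163, and p = q + 246 = 409.
Check: 163 · 409 = 66667.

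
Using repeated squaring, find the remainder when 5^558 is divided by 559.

5^1 ≡ 5 (mod 559)
5^2 ≡ 5^2 = 25 ≡ 25 (mod 559)
5^4 ≡ 25^2 = 625 ≡ 66 (mod 559)
5^8 ≡ 66^2 = 4356 ≡ 443 (mod 559)
5^16 ≡ 443^2 = 196249 ≡ 40 (mod 559)
5^32 ≡ 40^2 = 1600 ≡ 482 (mod 559)
5^64 ≡ 482^2 = 232324 ≡ 339 (mod 559)
5^128 ≡ 339^2 = 114921 ≡ 326 (mod 559)
5^256 ≡ 326^2 = 106276 ≡ 66 (mod 559)
5^512 ≡ 66^2 = 4356 ≡ 443 (mod 559)
558 = 512 + 32 + 8 + 4 + 2 in binary powers of 2.
So 5^558 ≡ 443 · 482 · 443 · 66 · 25 ≡ 428 (mod 559).
Since 428 ≠ 1, base 5 is a Fermat witness: 559 is composite.

428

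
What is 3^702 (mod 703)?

1

3^1 ≡ 3 (mod 703)
3^2 ≡ 3^2 = 9 ≡ 9 (mod 703)
3^4 ≡ 9^2 = 81 ≡ 81 (mod 703)
3^8 ≡ 81^2 = 6561 ≡ 234 (mod 703)
3^16 ≡ 234^2 = 54756 ≡ 625 (mod 703)
3^32 ≡ 625^2 = 390625 ≡ 460 (mod 703)
3^64 ≡ 460^2 = 211600 ≡ 700 (mod 703)
3^128 ≡ 700^2 = 490000 ≡ 9 (mod 703)
3^256 ≡ 9^2 = 81 ≡ 81 (mod 703)
3^512 ≡ 81^2 = 6561 ≡ 234 (mod 703)
702 = 512 + 128 + 32 + 16 + 8 + 4 + 2 in binary powers of 2.
So 3^702 ≡ 234 · 9 · 460 · 625 · 234 · 81 · 9 ≡ 1 (mod 703).
Since the result is 1, base 3 gives no evidence that 703 is composite.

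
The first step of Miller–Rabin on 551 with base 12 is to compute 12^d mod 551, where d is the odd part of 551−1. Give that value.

46

551 − 1 = 550 = 2^1 · 275, so d = 275.
12^1 ≡ 12 (mod 551)
12^2 ≡ 12^2 = 144 ≡ 144 (mod 551)
12^4 ≡ 144^2 = 20736 ≡ 349 (mod 551)
12^8 ≡ 349^2 = 121801 ≡ 30 (mod 551)
12^16 ≡ 30^2 = 900 ≡ 349 (mod 551)
12^32 ≡ 349^2 = 121801 ≡ 30 (mod 551)
12^64 ≡ 30^2 = 900 ≡ 349 (mod 551)
12^128 ≡ 349^2 = 121801 ≡ 30 (mod 551)
12^256 ≡ 30^2 = 900 ≡ 349 (mod 551)
275 = 256 + 16 + 2 + 1 in binary powers of 2.
So 12^275 ≡ 349 · 349 · 144 · 12 ≡ 46 (mod 551).
Squaring chain: 46; never reaches −1, so base 12 is a Miller–Rabin witness that 551 is composite.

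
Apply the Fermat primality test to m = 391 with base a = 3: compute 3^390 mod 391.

151

3^1 ≡ 3 (mod 391)
3^2 ≡ 3^2 = 9 ≡ 9 (mod 391)
3^4 ≡ 9^2 = 81 ≡ 81 (mod 391)
3^8 ≡ 81^2 = 6561 ≡ 305 (mod 391)
3^16 ≡ 305^2 = 93025 ≡ 358 (mod 391)
3^32 ≡ 358^2 = 128164 ≡ 307 (mod 391)
3^64 ≡ 307^2 = 94249 ≡ 18 (mod 391)
3^128 ≡ 18^2 = 324 ≡ 324 (mod 391)
3^256 ≡ 324^2 = 104976 ≡ 188 (mod 391)
390 = 256 + 128 + 4 + 2 in binary powers of 2.
So 3^390 ≡ 188 · 324 · 81 · 9 ≡ 151 (mod 391).
Since 151 ≠ 1, base 3 is a Fermat witness: 391 is composite.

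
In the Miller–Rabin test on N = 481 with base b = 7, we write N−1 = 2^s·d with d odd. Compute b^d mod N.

481 − 1 = 480 = 2^5 · 15, so d = 15.
7^1 ≡ 7 (mod 481)
7^2 ≡ 7^2 = 49 ≡ 49 (mod 481)
7^4 ≡ 49^2 = 2401 ≡ 477 (mod 481)
7^8 ≡ 477^2 = 227529 ≡ 16 (mod 481)
15 = 8 + 4 + 2 + 1 in binary powers of 2.
So 7^15 ≡ 16 · 477 · 49 · 7 ≡ 174 (mod 481).
Squaring chain: 174 → 454 → 248 → 417 → 248; never reaches −1, so base 7 is a Miller–Rabin witness that 481 is composite.

174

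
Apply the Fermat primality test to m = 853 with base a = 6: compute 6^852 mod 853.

1

6^1 ≡ 6 (mod 853)
6^2 ≡ 6^2 = 36 ≡ 36 (mod 853)
6^4 ≡ 36^2 = 1296 ≡ 443 (mod 853)
6^8 ≡ 443^2 = 196249 ≡ 59 (mod 853)
6^16 ≡ 59^2 = 3481 ≡ 69 (mod 853)
6^32 ≡ 69^2 = 4761 ≡ 496 (mod 853)
6^64 ≡ 496^2 = 246016 ≡ 352 (mod 853)
6^128 ≡ 352^2 = 123904 ≡ 219 (mod 853)
6^256 ≡ 219^2 = 47961 ≡ 193 (mod 853)
6^512 ≡ 193^2 = 37249 ≡ 570 (mod 853)
852 = 512 + 256 + 64 + 16 + 4 in binary powers of 2.
So 6^852 ≡ 570 · 193 · 352 · 69 · 443 ≡ 1 (mod 853).
Since the result is 1, base 6 gives no evidence that 853 is composite.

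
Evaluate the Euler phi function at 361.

Factor: 361 = 19^2.
φ(361) = 19^1·(19−1) = 342.

342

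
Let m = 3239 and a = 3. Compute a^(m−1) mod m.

155

3^1 ≡ 3 (mod 3239)
3^2 ≡ 3^2 = 9 ≡ 9 (mod 3239)
3^4 ≡ 9^2 = 81 ≡ 81 (mod 3239)
3^8 ≡ 81^2 = 6561 ≡ 83 (mod 3239)
3^16 ≡ 83^2 = 6889 ≡ 411 (mod 3239)
3^32 ≡ 411^2 = 168921 ≡ 493 (mod 3239)
3^64 ≡ 493^2 = 243049 ≡ 124 (mod 3239)
3^128 ≡ 124^2 = 15376 ≡ 2420 (mod 3239)
3^256 ≡ 2420^2 = 5856400 ≡ 288 (mod 3239)
3^512 ≡ 288^2 = 82944 ≡ 1969 (mod 3239)
3^1024 ≡ 1969^2 = 3876961 ≡ 3117 (mod 3239)
3^2048 ≡ 3117^2 = 9715689 ≡ 1928 (mod 3239)
3238 = 2048 + 1024 + 128 + 32 + 4 + 2 in binary powers of 2.
So 3^3238 ≡ 1928 · 3117 · 2420 · 493 · 81 · 9 ≡ 155 (mod 3239).
Since 155 ≠ 1, base 3 is a Fermat witness: 3239 is composite.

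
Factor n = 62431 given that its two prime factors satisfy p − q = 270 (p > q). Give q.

Since p = q + 270, we have 62431 = q(q + 270), so q² + 270q − 62431 = 0.
Discriminant: 270² + 4·62431 = 72900 + 249724 = 322624; √322624 = 568.
q = (−270 + 568)/2 = 149, and p = q + 270 = 419.
Check: 149 · 419 = 62431.

149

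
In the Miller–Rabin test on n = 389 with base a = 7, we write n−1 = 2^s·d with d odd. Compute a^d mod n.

389 − 1 = 388 = 2^2 · 97, so d = 97.
7^1 ≡ 7 (mod 389)
7^2 ≡ 7^2 = 49 ≡ 49 (mod 389)
7^4 ≡ 49^2 = 2401 ≡ 67 (mod 389)
7^8 ≡ 67^2 = 4489 ≡ 210 (mod 389)
7^16 ≡ 210^2 = 44100 ≡ 143 (mod 389)
7^32 ≡ 143^2 = 20449 ≡ 221 (mod 389)
7^64 ≡ 221^2 = 48841 ≡ 216 (mod 389)
97 = 64 + 32 + 1 in binary powers of 2.
So 7^97 ≡ 216 · 221 · 7 ≡ 1 (mod 389).
Since 7^d ≡ 1 (mod 389), base 7 does not prove 389 composite.

1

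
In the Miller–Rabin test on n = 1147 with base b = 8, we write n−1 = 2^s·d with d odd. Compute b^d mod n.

1147 − 1 = 1146 = 2^1 · 573, so d = 573.
8^1 ≡ 8 (mod 1147)
8^2 ≡ 8^2 = 64 ≡ 64 (mod 1147)
8^4 ≡ 64^2 = 4096 ≡ 655 (mod 1147)
8^8 ≡ 655^2 = 429025 ≡ 47 (mod 1147)
8^16 ≡ 47^2 = 2209 ≡ 1062 (mod 1147)
8^32 ≡ 1062^2 = 1127844 ≡ 343 (mod 1147)
8^64 ≡ 343^2 = 117649 ≡ 655 (mod 1147)
8^128 ≡ 655^2 = 429025 ≡ 47 (mod 1147)
8^256 ≡ 47^2 = 2209 ≡ 1062 (mod 1147)
8^512 ≡ 1062^2 = 1127844 ≡ 343 (mod 1147)
573 = 512 + 32 + 16 + 8 + 4 + 1 in binary powers of 2.
So 8^573 ≡ 343 · 343 · 1062 · 47 · 655 · 8 ≡ 450 (mod 1147).
Squaring chain: 450; never reaches −1, so base 8 is a Miller–Rabin witness that 1147 is composite.

450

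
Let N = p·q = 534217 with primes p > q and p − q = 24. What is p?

Since p = q + 24, we have 534217 = q(q + 24), so q² + 24q − 534217 = 0.
Discriminant: 24² + 4·534217 = 576 + 2136868 = 2137444; √2137444 = 1462.
q = (−24 + 1462)/2 = 719, and p = q + 24 = 743.
Check: 719 · 743 = 534217.

743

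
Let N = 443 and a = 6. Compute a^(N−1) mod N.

6^1 ≡ 6 (mod 443)
6^2 ≡ 6^2 = 36 ≡ 36 (mod 443)
6^4 ≡ 36^2 = 1296 ≡ 410 (mod 443)
6^8 ≡ 410^2 = 168100 ≡ 203 (mod 443)
6^16 ≡ 203^2 = 41209 ≡ 10 (mod 443)
6^32 ≡ 10^2 = 100 ≡ 100 (mod 443)
6^64 ≡ 100^2 = 10000 ≡ 254 (mod 443)
6^128 ≡ 254^2 = 64516 ≡ 281 (mod 443)
6^256 ≡ 281^2 = 78961 ≡ 107 (mod 443)
442 = 256 + 128 + 32 + 16 + 8 + 2 in binary powers of 2.
So 6^442 ≡ 107 · 281 · 100 · 10 · 203 · 36 ≡ 1 (mod 443).
Since the result is 1, base 6 gives no evidence that 443 is composite.

1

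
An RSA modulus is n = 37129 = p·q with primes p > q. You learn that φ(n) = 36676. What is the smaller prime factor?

φ(n) = (p−1)(q−1) = n − (p+q) + 1, so p + q = 37129 − 36676 + 1 = 454.
p and q are the roots of t² − 454t + 37129 = 0.
Discriminant: 454² − 4·37129 = 206116 − 148516 = 57600; √57600 = 240.
q = (454 − 240)/2 = 107, p = (454 + 240)/2 = 347.
Check: 107 · 347 = 37129.

107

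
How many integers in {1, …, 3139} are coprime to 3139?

3024

Factor: 3139 = 43 · 73.
φ(3139) = (43−1) · (73−1) = 42 · 72 = 3024.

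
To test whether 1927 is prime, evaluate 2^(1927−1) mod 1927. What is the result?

2^1 ≡ 2 (mod 1927)
2^2 ≡ 2^2 = 4 ≡ 4 (mod 1927)
2^4 ≡ 4^2 = 16 ≡ 16 (mod 1927)
2^8 ≡ 16^2 = 256 ≡ 256 (mod 1927)
2^16 ≡ 256^2 = 65536 ≡ 18 (mod 1927)
2^32 ≡ 18^2 = 324 ≡ 324 (mod 1927)
2^64 ≡ 324^2 = 104976 ≡ 918 (mod 1927)
2^128 ≡ 918^2 = 842724 ≡ 625 (mod 1927)
2^256 ≡ 625^2 = 390625 ≡ 1371 (mod 1927)
2^512 ≡ 1371^2 = 1879641 ≡ 816 (mod 1927)
2^1024 ≡ 816^2 = 665856 ≡ 1041 (mod 1927)
1926 = 1024 + 512 + 256 + 128 + 4 + 2 in binary powers of 2.
So 2^1926 ≡ 1041 · 816 · 1371 · 625 · 16 · 4 ≡ 1540 (mod 1927).
Since 1540 ≠ 1, base 2 is a Fermat witness: 1927 is composite.

1540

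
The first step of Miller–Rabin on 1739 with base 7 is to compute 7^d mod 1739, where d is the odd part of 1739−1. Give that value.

1739 − 1 = 1738 = 2^1 · 869, so d = 869.
7^1 ≡ 7 (mod 1739)
7^2 ≡ 7^2 = 49 ≡ 49 (mod 1739)
7^4 ≡ 49^2 = 2401 ≡ 662 (mod 1739)
7^8 ≡ 662^2 = 438244 ≡ 16 (mod 1739)
7^16 ≡ 16^2 = 256 ≡ 256 (mod 1739)
7^32 ≡ 256^2 = 65536 ≡ 1193 (mod 1739)
7^64 ≡ 1193^2 = 1423249 ≡ 747 (mod 1739)
7^128 ≡ 747^2 = 558009 ≡ 1529 (mod 1739)
7^256 ≡ 1529^2 = 2337841 ≡ 625 (mod 1739)
7^512 ≡ 625^2 = 390625 ≡ 1089 (mod 1739)
869 = 512 + 256 + 64 + 32 + 4 + 1 in binary powers of 2.
So 7^869 ≡ 1089 · 625 · 747 · 1193 · 662 · 7 ≡ 1452 (mod 1739).
Squaring chain: 1452; never reaches −1, so base 7 is a Miller–Rabin witness that 1739 is composite.

1452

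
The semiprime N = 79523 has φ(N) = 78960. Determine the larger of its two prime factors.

283

φ(n) = (p−1)(q−1) = n − (p+q) + 1, so p + q = 79523 − 78960 + 1 = 564.
p and q are the roots of t² − 564t + 79523 = 0.
Discriminant: 564² − 4·79523 = 318096 − 318092 = 4; √4 = 2.
q = (564 − 2)/2 = 281, p = (564 + 2)/2 = 283.
Check: 281 · 283 = 79523.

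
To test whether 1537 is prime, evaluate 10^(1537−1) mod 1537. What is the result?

10^1 ≡ 10 (mod 1537)
10^2 ≡ 10^2 = 100 ≡ 100 (mod 1537)
10^4 ≡ 100^2 = 10000 ≡ 778 (mod 1537)
10^8 ≡ 778^2 = 605284 ≡ 1243 (mod 1537)
10^16 ≡ 1243^2 = 1545049 ≡ 364 (mod 1537)
10^32 ≡ 364^2 = 132496 ≡ 314 (mod 1537)
10^64 ≡ 314^2 = 98596 ≡ 228 (mod 1537)
10^128 ≡ 228^2 = 51984 ≡ 1263 (mod 1537)
10^256 ≡ 1263^2 = 1595169 ≡ 1300 (mod 1537)
10^512 ≡ 1300^2 = 1690000 ≡ 837 (mod 1537)
10^1024 ≡ 837^2 = 700569 ≡ 1234 (mod 1537)
1536 = 1024 + 512 in binary powers of 2.
So 10^1536 ≡ 1234 · 837 ≡ 1531 (mod 1537).
Since 1531 ≠ 1, base 10 is a Fermat witness: 1537 is composite.

1531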